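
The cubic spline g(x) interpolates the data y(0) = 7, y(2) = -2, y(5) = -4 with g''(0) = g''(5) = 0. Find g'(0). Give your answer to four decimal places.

-5.2667

Put M_i = g'' at the i-th knot. Here h = (2, 3) and Δ = (-9/2, -2/3), so the interior equations h_(i-1)·M_(i-1) + 2(h_(i-1)+h_i)·M_i + h_i·M_(i+1) = 6(Δ_i − Δ_(i-1)) read
  2·M_0 + 10·M_1 + 3·M_2 = 6(Δ_1 - Δ_0) = 23
Natural end conditions: M_0 = M_2 = 0.
Solving the tridiagonal system: M_0 = 0, M_1 = 23/10, M_2 = 0.
On [0, 2], g'(x) = b_0 + 2c_0·x + 3d_0·x² with b_0 = Δ_0 - h_0(2M_0 + M_1)/6 = -79/15, c_0 = M_0/2 = 0, d_0 = (M_1 - M_0)/(6h_0) = 23/120. So g'(0) = -79/15.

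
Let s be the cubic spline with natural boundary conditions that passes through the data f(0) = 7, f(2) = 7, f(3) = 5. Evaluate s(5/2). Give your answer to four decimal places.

6.1250

Put M_i = s'' at the i-th knot. Here h = (2, 1) and Δ = (0, -2), so the interior equations h_(i-1)·M_(i-1) + 2(h_(i-1)+h_i)·M_i + h_i·M_(i+1) = 6(Δ_i − Δ_(i-1)) read
  2·M_0 + 6·M_1 + 1·M_2 = 6(Δ_1 - Δ_0) = -12
Natural end conditions: M_0 = M_2 = 0.
Hence M_0 = 0, M_1 = -2, M_2 = 0.
On [2, 3], s(x) = 7 - 4/3·(x - 2) - 1·(x - 2)² + 1/3·(x - 2)³.
With (x - 2) = 1/2: s(5/2) = 49/8.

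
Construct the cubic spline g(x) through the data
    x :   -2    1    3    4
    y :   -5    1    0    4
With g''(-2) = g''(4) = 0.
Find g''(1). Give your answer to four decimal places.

-2.5714

With M_i denoting the second derivative at x_i, h_i = 3, 2, 1, and Δ_i = (y_(i+1) − y_i)/h_i = 2, -1/2, 4:
  3·M_0 + 10·M_1 + 2·M_2 = 6(Δ_1 - Δ_0) = -15
  2·M_1 + 6·M_2 + 1·M_3 = 6(Δ_2 - Δ_1) = 27
Natural end conditions: M_0 = M_3 = 0.
Solving: M_0 = 0, M_1 = -18/7, M_2 = 75/14, M_3 = 0.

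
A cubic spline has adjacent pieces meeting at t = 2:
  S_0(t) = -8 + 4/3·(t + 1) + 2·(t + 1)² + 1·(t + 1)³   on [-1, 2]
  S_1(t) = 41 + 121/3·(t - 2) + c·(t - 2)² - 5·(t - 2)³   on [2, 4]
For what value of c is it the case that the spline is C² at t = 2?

S_0''(t) = 4 + 6·(t + 1), so S_0''(2) = 22. On the right, S_1''(2) = 2c, so c = 11.

11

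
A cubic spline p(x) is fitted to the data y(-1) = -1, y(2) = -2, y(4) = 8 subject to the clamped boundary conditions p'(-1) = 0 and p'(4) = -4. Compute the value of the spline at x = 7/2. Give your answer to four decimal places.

Put M_i = p'' at the i-th knot. Here h = (3, 2) and Δ = (-1/3, 5), so the interior equations h_(i-1)·M_(i-1) + 2(h_(i-1)+h_i)·M_i + h_i·M_(i+1) = 6(Δ_i − Δ_(i-1)) read
  3·M_0 + 10·M_1 + 2·M_2 = 6(Δ_1 - Δ_0) = 32
Clamped end conditions give two more equations: 2h_0·M_0 + h_0·M_1 = 6(Δ_0 - p'(-1)) = -2 and h_1·M_1 + 2h_1·M_2 = 6(p'(4) - Δ_1) = -54.
Forward elimination and back-substitution give M_0 = -13/3, M_1 = 8, M_2 = -35/2.
On [2, 4], p(x) = -2 + 11/2·(x - 2) + 4·(x - 2)² - 17/8·(x - 2)³.
With (x - 2) = 3/2: p(7/2) = 517/64.

8.0781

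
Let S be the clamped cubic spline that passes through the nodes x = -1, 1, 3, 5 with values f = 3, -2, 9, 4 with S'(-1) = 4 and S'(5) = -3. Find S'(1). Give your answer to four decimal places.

0.5333

Put M_i = S'' at the i-th knot. Here h = (2, 2, 2) and Δ = (-5/2, 11/2, -5/2), so the interior equations h_(i-1)·M_(i-1) + 2(h_(i-1)+h_i)·M_i + h_i·M_(i+1) = 6(Δ_i − Δ_(i-1)) read
  2·M_0 + 8·M_1 + 2·M_2 = 6(Δ_1 - Δ_0) = 48
  2·M_1 + 8·M_2 + 2·M_3 = 6(Δ_2 - Δ_1) = -48
Clamped end conditions give two more equations: 2h_0·M_0 + h_0·M_1 = 6(Δ_0 - S'(-1)) = -39 and h_2·M_2 + 2h_2·M_3 = 6(S'(5) - Δ_2) = -3.
Hence M_0 = -481/30, M_1 = 377/30, M_2 = -307/30, M_3 = 131/30.
On [1, 3], S'(x) = b_1 + 2c_1·(x - 1) + 3d_1·(x - 1)² with b_1 = Δ_1 - h_1(2M_1 + M_2)/6 = 8/15, c_1 = M_1/2 = 377/60, d_1 = (M_2 - M_1)/(6h_1) = -19/10. So S'(1) = 8/15.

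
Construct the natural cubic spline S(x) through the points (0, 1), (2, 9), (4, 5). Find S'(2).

1

With σ_i denoting the second derivative at x_i, h_i = 2, 2, and Δ_i = (y_(i+1) − y_i)/h_i = 4, -2:
  2·σ_0 + 8·σ_1 + 2·σ_2 = 6(Δ_1 - Δ_0) = -36
Natural end conditions: σ_0 = σ_2 = 0.
Forward elimination and back-substitution give σ_0 = 0, σ_1 = -9/2, σ_2 = 0.
On [2, 4], S'(x) = b_1 + 2c_1·(x - 2) + 3d_1·(x - 2)² with b_1 = Δ_1 - h_1(2σ_1 + σ_2)/6 = 1, c_1 = σ_1/2 = -9/4, d_1 = (σ_2 - σ_1)/(6h_1) = 3/8. So S'(2) = 1.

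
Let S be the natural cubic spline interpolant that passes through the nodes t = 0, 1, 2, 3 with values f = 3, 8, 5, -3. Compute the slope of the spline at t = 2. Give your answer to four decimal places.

-6.4000

Write m_i for S''(x_i). With h_i = 1, 1, 1 and divided differences Δ_i = 5, -3, -8, the continuity of S' gives the tridiagonal system
  1·m_0 + 4·m_1 + 1·m_2 = 6(Δ_1 - Δ_0) = -48
  1·m_1 + 4·m_2 + 1·m_3 = 6(Δ_2 - Δ_1) = -30
Natural end conditions: m_0 = m_3 = 0.
Solving: m_0 = 0, m_1 = -54/5, m_2 = -24/5, m_3 = 0.
On [2, 3], S'(t) = b_2 + 2c_2·(t - 2) + 3d_2·(t - 2)² with b_2 = Δ_2 - h_2(2m_2 + m_3)/6 = -32/5, c_2 = m_2/2 = -12/5, d_2 = (m_3 - m_2)/(6h_2) = 4/5. So S'(2) = -32/5.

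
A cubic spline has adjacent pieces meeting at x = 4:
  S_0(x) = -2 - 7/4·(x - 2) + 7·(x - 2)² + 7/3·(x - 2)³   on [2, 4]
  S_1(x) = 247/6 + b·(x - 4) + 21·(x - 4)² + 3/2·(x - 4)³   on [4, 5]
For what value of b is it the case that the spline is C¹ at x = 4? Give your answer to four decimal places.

S_0'(x) = -7/4 + 14·(x - 2) + 7·(x - 2)², so S_0'(4) = 217/4. On the right, S_1'(4) = b, so b = 217/4.

54.2500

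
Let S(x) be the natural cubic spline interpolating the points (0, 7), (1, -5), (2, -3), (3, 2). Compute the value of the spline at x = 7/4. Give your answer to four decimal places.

-4.2844

Put M_i = S'' at the i-th knot. Here h = (1, 1, 1) and Δ = (-12, 2, 5), so the interior equations h_(i-1)·M_(i-1) + 2(h_(i-1)+h_i)·M_i + h_i·M_(i+1) = 6(Δ_i − Δ_(i-1)) read
  1·M_0 + 4·M_1 + 1·M_2 = 6(Δ_1 - Δ_0) = 84
  1·M_1 + 4·M_2 + 1·M_3 = 6(Δ_2 - Δ_1) = 18
Natural end conditions: M_0 = M_3 = 0.
Solving: M_0 = 0, M_1 = 106/5, M_2 = -4/5, M_3 = 0.
On [1, 2], S(x) = -5 - 74/15·(x - 1) + 53/5·(x - 1)² - 11/3·(x - 1)³.
With (x - 1) = 3/4: S(7/4) = -1371/320.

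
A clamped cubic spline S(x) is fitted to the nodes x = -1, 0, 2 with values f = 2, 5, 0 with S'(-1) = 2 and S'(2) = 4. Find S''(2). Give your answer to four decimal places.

15.9167

Put M_i = S'' at the i-th knot. Here h = (1, 2) and Δ = (3, -5/2), so the interior equations h_(i-1)·M_(i-1) + 2(h_(i-1)+h_i)·M_i + h_i·M_(i+1) = 6(Δ_i − Δ_(i-1)) read
  1·M_0 + 6·M_1 + 2·M_2 = 6(Δ_1 - Δ_0) = -33
Clamped end conditions give two more equations: 2h_0·M_0 + h_0·M_1 = 6(Δ_0 - S'(-1)) = 6 and h_1·M_1 + 2h_1·M_2 = 6(S'(2) - Δ_1) = 39.
Solving the tridiagonal system: M_0 = 55/6, M_1 = -37/3, M_2 = 191/12.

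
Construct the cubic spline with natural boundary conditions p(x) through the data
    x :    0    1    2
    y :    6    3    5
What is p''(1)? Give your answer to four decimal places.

7.5000

With m_i denoting the second derivative at x_i, h_i = 1, 1, and Δ_i = (y_(i+1) − y_i)/h_i = -3, 2:
  1·m_0 + 4·m_1 + 1·m_2 = 6(Δ_1 - Δ_0) = 30
Natural end conditions: m_0 = m_2 = 0.
Solving the tridiagonal system: m_0 = 0, m_1 = 15/2, m_2 = 0.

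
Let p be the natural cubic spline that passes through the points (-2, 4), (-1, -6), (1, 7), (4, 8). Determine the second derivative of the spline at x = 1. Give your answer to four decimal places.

-7.5000

Write M_i for p''(x_i). With h_i = 1, 2, 3 and divided differences Δ_i = -10, 13/2, 1/3, the continuity of p' gives the tridiagonal system
  1·M_0 + 6·M_1 + 2·M_2 = 6(Δ_1 - Δ_0) = 99
  2·M_1 + 10·M_2 + 3·M_3 = 6(Δ_2 - Δ_1) = -37
Natural end conditions: M_0 = M_3 = 0.
Hence M_0 = 0, M_1 = 19, M_2 = -15/2, M_3 = 0.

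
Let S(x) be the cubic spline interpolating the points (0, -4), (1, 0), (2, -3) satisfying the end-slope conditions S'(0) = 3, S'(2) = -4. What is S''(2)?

Write m_i for S''(x_i). With h_i = 1, 1 and divided differences Δ_i = 4, -3, the continuity of S' gives the tridiagonal system
  1·m_0 + 4·m_1 + 1·m_2 = 6(Δ_1 - Δ_0) = -42
Clamped end conditions give two more equations: 2h_0·m_0 + h_0·m_1 = 6(Δ_0 - S'(0)) = 6 and h_1·m_1 + 2h_1·m_2 = 6(S'(2) - Δ_1) = -6.
Forward elimination and back-substitution give m_0 = 10, m_1 = -14, m_2 = 4.

4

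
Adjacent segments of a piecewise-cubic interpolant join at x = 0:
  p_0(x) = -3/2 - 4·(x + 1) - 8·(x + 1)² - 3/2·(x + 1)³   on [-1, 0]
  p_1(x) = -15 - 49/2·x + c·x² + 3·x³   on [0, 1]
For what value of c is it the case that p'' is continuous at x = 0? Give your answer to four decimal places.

-12.5000

p_0''(x) = -16 - 9·(x + 1), so p_0''(0) = -25. On the right, p_1''(0) = 2c, so c = -25/2.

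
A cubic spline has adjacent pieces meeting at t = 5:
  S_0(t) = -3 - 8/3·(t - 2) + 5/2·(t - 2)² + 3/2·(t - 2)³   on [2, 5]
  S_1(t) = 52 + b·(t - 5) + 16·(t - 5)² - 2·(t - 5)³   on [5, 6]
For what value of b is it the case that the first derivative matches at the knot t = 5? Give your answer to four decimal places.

S_0'(t) = -8/3 + 5·(t - 2) + 9/2·(t - 2)², so S_0'(5) = 317/6. On the right, S_1'(5) = b, so b = 317/6.

52.8333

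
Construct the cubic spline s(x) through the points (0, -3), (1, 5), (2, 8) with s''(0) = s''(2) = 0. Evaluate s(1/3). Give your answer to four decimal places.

0.0370

Put σ_i = s'' at the i-th knot. Here h = (1, 1) and Δ = (8, 3), so the interior equations h_(i-1)·σ_(i-1) + 2(h_(i-1)+h_i)·σ_i + h_i·σ_(i+1) = 6(Δ_i − Δ_(i-1)) read
  1·σ_0 + 4·σ_1 + 1·σ_2 = 6(Δ_1 - Δ_0) = -30
Natural end conditions: σ_0 = σ_2 = 0.
Forward elimination and back-substitution give σ_0 = 0, σ_1 = -15/2, σ_2 = 0.
On [0, 1], s(x) = -3 + 37/4·x + 0·x² - 5/4·x³.
With x = 1/3: s(1/3) = 1/27.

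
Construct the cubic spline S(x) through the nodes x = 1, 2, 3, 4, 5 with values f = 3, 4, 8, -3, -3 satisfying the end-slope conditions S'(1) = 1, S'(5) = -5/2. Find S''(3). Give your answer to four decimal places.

-33.8750

Let M_i = S''(x_i). Step sizes h_i = 1, 1, 1, 1; slopes of the chords Δ_i = (y_(i+1) - y_i)/h_i = 1, 4, -11, 0.
  1·M_0 + 4·M_1 + 1·M_2 = 6(Δ_1 - Δ_0) = 18
  1·M_1 + 4·M_2 + 1·M_3 = 6(Δ_2 - Δ_1) = -90
  1·M_2 + 4·M_3 + 1·M_4 = 6(Δ_3 - Δ_2) = 66
Clamped end conditions give two more equations: 2h_0·M_0 + h_0·M_1 = 6(Δ_0 - S'(1)) = 0 and h_3·M_3 + 2h_3·M_4 = 6(S'(5) - Δ_3) = -15.
Solving the tridiagonal system: M_0 = -415/56, M_1 = 415/28, M_2 = -271/8, M_3 = 859/28, M_4 = -1279/56.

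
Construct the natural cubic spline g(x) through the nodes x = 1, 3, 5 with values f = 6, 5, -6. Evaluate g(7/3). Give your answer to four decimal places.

6.2593

Write m_i for g''(x_i). With h_i = 2, 2 and divided differences Δ_i = -1/2, -11/2, the continuity of g' gives the tridiagonal system
  2·m_0 + 8·m_1 + 2·m_2 = 6(Δ_1 - Δ_0) = -30
Natural end conditions: m_0 = m_2 = 0.
Solving: m_0 = 0, m_1 = -15/4, m_2 = 0.
On [1, 3], g(x) = 6 + 3/4·(x - 1) + 0·(x - 1)² - 5/16·(x - 1)³.
With (x - 1) = 4/3: g(7/3) = 169/27.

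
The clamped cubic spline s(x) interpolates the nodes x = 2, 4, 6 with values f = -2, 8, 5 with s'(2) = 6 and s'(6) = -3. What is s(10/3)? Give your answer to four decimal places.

Put M_i = s'' at the i-th knot. Here h = (2, 2) and Δ = (5, -3/2), so the interior equations h_(i-1)·M_(i-1) + 2(h_(i-1)+h_i)·M_i + h_i·M_(i+1) = 6(Δ_i − Δ_(i-1)) read
  2·M_0 + 8·M_1 + 2·M_2 = 6(Δ_1 - Δ_0) = -39
Clamped end conditions give two more equations: 2h_0·M_0 + h_0·M_1 = 6(Δ_0 - s'(2)) = -6 and h_1·M_1 + 2h_1·M_2 = 6(s'(6) - Δ_1) = -9.
Solving: M_0 = 9/8, M_1 = -21/4, M_2 = 3/8.
On [2, 4], s(x) = -2 + 6·(x - 2) + 9/16·(x - 2)² - 17/32·(x - 2)³.
With (x - 2) = 4/3: s(10/3) = 155/27.

5.7407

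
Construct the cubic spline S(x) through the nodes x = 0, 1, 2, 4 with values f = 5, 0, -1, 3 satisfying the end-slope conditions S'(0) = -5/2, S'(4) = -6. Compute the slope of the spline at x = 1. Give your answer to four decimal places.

-4.5000

Put σ_i = S'' at the i-th knot. Here h = (1, 1, 2) and Δ = (-5, -1, 2), so the interior equations h_(i-1)·σ_(i-1) + 2(h_(i-1)+h_i)·σ_i + h_i·σ_(i+1) = 6(Δ_i − Δ_(i-1)) read
  1·σ_0 + 4·σ_1 + 1·σ_2 = 6(Δ_1 - Δ_0) = 24
  1·σ_1 + 6·σ_2 + 2·σ_3 = 6(Δ_2 - Δ_1) = 18
Clamped end conditions give two more equations: 2h_0·σ_0 + h_0·σ_1 = 6(Δ_0 - S'(0)) = -15 and h_2·σ_2 + 2h_2·σ_3 = 6(S'(4) - Δ_2) = -48.
Solving the tridiagonal system: σ_0 = -11, σ_1 = 7, σ_2 = 7, σ_3 = -31/2.
On [1, 2], S'(x) = b_1 + 2c_1·(x - 1) + 3d_1·(x - 1)² with b_1 = Δ_1 - h_1(2σ_1 + σ_2)/6 = -9/2, c_1 = σ_1/2 = 7/2, d_1 = (σ_2 - σ_1)/(6h_1) = 0. So S'(1) = -9/2.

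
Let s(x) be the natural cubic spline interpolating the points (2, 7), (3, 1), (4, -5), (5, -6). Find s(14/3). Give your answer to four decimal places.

-6.0617

Let σ_i = s''(x_i). Step sizes h_i = 1, 1, 1; slopes of the chords Δ_i = (y_(i+1) - y_i)/h_i = -6, -6, -1.
  1·σ_0 + 4·σ_1 + 1·σ_2 = 6(Δ_1 - Δ_0) = 0
  1·σ_1 + 4·σ_2 + 1·σ_3 = 6(Δ_2 - Δ_1) = 30
Natural end conditions: σ_0 = σ_3 = 0.
Hence σ_0 = 0, σ_1 = -2, σ_2 = 8, σ_3 = 0.
On [4, 5], s(x) = -5 - 11/3·(x - 4) + 4·(x - 4)² - 4/3·(x - 4)³.
With (x - 4) = 2/3: s(14/3) = -491/81.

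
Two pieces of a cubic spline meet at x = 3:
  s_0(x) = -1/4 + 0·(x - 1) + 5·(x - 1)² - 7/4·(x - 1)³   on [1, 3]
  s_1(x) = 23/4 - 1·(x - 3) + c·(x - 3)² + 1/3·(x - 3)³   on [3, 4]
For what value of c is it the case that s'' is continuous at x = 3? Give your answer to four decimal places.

s_0''(x) = 10 - 21/2·(x - 1), so s_0''(3) = -11. On the right, s_1''(3) = 2c, so c = -11/2.

-5.5000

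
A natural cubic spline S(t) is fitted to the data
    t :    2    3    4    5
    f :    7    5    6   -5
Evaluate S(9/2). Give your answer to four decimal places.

1.7750

Let m_i = S''(x_i). Step sizes h_i = 1, 1, 1; slopes of the chords Δ_i = (y_(i+1) - y_i)/h_i = -2, 1, -11.
  1·m_0 + 4·m_1 + 1·m_2 = 6(Δ_1 - Δ_0) = 18
  1·m_1 + 4·m_2 + 1·m_3 = 6(Δ_2 - Δ_1) = -72
Natural end conditions: m_0 = m_3 = 0.
Hence m_0 = 0, m_1 = 48/5, m_2 = -102/5, m_3 = 0.
On [4, 5], S(t) = 6 - 21/5·(t - 4) - 51/5·(t - 4)² + 17/5·(t - 4)³.
With (t - 4) = 1/2: S(9/2) = 71/40.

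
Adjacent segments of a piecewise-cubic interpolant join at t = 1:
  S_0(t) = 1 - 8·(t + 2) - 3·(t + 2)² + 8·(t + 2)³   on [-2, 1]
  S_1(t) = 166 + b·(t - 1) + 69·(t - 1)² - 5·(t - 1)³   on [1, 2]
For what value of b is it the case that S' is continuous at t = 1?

190

S_0'(t) = -8 - 6·(t + 2) + 24·(t + 2)², so S_0'(1) = 190. On the right, S_1'(1) = b, so b = 190.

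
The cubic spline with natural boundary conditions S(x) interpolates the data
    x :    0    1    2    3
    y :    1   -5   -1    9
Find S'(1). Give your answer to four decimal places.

-1.4667

With M_i denoting the second derivative at x_i, h_i = 1, 1, 1, and Δ_i = (y_(i+1) − y_i)/h_i = -6, 4, 10:
  1·M_0 + 4·M_1 + 1·M_2 = 6(Δ_1 - Δ_0) = 60
  1·M_1 + 4·M_2 + 1·M_3 = 6(Δ_2 - Δ_1) = 36
Natural end conditions: M_0 = M_3 = 0.
Forward elimination and back-substitution give M_0 = 0, M_1 = 68/5, M_2 = 28/5, M_3 = 0.
On [1, 2], S'(x) = b_1 + 2c_1·(x - 1) + 3d_1·(x - 1)² with b_1 = Δ_1 - h_1(2M_1 + M_2)/6 = -22/15, c_1 = M_1/2 = 34/5, d_1 = (M_2 - M_1)/(6h_1) = -4/3. So S'(1) = -22/15.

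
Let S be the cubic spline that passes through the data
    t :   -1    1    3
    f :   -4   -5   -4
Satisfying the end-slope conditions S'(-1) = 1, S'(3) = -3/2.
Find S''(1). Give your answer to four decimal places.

With M_i denoting the second derivative at x_i, h_i = 2, 2, and Δ_i = (y_(i+1) − y_i)/h_i = -1/2, 1/2:
  2·M_0 + 8·M_1 + 2·M_2 = 6(Δ_1 - Δ_0) = 6
Clamped end conditions give two more equations: 2h_0·M_0 + h_0·M_1 = 6(Δ_0 - S'(-1)) = -9 and h_1·M_1 + 2h_1·M_2 = 6(S'(3) - Δ_1) = -12.
Solving: M_0 = -29/8, M_1 = 11/4, M_2 = -35/8.

2.7500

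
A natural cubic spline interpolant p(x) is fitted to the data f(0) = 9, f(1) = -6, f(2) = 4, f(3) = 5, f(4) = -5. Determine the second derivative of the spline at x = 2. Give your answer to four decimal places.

-21.4286

Write m_i for p''(x_i). With h_i = 1, 1, 1, 1 and divided differences Δ_i = -15, 10, 1, -10, the continuity of p' gives the tridiagonal system
  1·m_0 + 4·m_1 + 1·m_2 = 6(Δ_1 - Δ_0) = 150
  1·m_1 + 4·m_2 + 1·m_3 = 6(Δ_2 - Δ_1) = -54
  1·m_2 + 4·m_3 + 1·m_4 = 6(Δ_3 - Δ_2) = -66
Natural end conditions: m_0 = m_4 = 0.
Solving: m_0 = 0, m_1 = 300/7, m_2 = -150/7, m_3 = -78/7, m_4 = 0.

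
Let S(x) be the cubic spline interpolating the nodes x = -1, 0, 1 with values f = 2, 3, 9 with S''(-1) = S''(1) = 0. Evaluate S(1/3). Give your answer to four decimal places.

Write σ_i for S''(x_i). With h_i = 1, 1 and divided differences Δ_i = 1, 6, the continuity of S' gives the tridiagonal system
  1·σ_0 + 4·σ_1 + 1·σ_2 = 6(Δ_1 - Δ_0) = 30
Natural end conditions: σ_0 = σ_2 = 0.
Hence σ_0 = 0, σ_1 = 15/2, σ_2 = 0.
On [0, 1], S(x) = 3 + 7/2·x + 15/4·x² - 5/4·x³.
With x = 1/3: S(1/3) = 245/54.

4.5370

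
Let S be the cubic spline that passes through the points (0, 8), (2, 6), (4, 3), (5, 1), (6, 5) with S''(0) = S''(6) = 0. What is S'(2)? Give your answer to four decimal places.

-0.8929

Put M_i = S'' at the i-th knot. Here h = (2, 2, 1, 1) and Δ = (-1, -3/2, -2, 4), so the interior equations h_(i-1)·M_(i-1) + 2(h_(i-1)+h_i)·M_i + h_i·M_(i+1) = 6(Δ_i − Δ_(i-1)) read
  2·M_0 + 8·M_1 + 2·M_2 = 6(Δ_1 - Δ_0) = -3
  2·M_1 + 6·M_2 + 1·M_3 = 6(Δ_2 - Δ_1) = -3
  1·M_2 + 4·M_3 + 1·M_4 = 6(Δ_3 - Δ_2) = 36
Natural end conditions: M_0 = M_4 = 0.
Solving the tridiagonal system: M_0 = 0, M_1 = 9/56, M_2 = -15/7, M_3 = 267/28, M_4 = 0.
On [2, 4], S'(x) = b_1 + 2c_1·(x - 2) + 3d_1·(x - 2)² with b_1 = Δ_1 - h_1(2M_1 + M_2)/6 = -25/28, c_1 = M_1/2 = 9/112, d_1 = (M_2 - M_1)/(6h_1) = -43/224. So S'(2) = -25/28.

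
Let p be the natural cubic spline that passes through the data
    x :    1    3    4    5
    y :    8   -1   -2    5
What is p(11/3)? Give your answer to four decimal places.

Let M_i = p''(x_i). Step sizes h_i = 2, 1, 1; slopes of the chords Δ_i = (y_(i+1) - y_i)/h_i = -9/2, -1, 7.
  2·M_0 + 6·M_1 + 1·M_2 = 6(Δ_1 - Δ_0) = 21
  1·M_1 + 4·M_2 + 1·M_3 = 6(Δ_2 - Δ_1) = 48
Natural end conditions: M_0 = M_3 = 0.
Hence M_0 = 0, M_1 = 36/23, M_2 = 267/23, M_3 = 0.
On [3, 4], p(x) = -1 - 159/46·(x - 3) + 18/23·(x - 3)² + 77/46·(x - 3)³.
With (x - 3) = 2/3: p(11/3) = -1528/621.

-2.4605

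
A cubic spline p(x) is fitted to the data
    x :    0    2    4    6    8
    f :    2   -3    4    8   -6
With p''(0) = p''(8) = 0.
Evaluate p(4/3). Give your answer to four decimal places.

Let σ_i = p''(x_i). Step sizes h_i = 2, 2, 2, 2; slopes of the chords Δ_i = (y_(i+1) - y_i)/h_i = -5/2, 7/2, 2, -7.
  2·σ_0 + 8·σ_1 + 2·σ_2 = 6(Δ_1 - Δ_0) = 36
  2·σ_1 + 8·σ_2 + 2·σ_3 = 6(Δ_2 - Δ_1) = -9
  2·σ_2 + 8·σ_3 + 2·σ_4 = 6(Δ_3 - Δ_2) = -54
Natural end conditions: σ_0 = σ_4 = 0.
Solving the tridiagonal system: σ_0 = 0, σ_1 = 261/56, σ_2 = -9/14, σ_3 = -369/56, σ_4 = 0.
On [0, 2], p(x) = 2 - 227/56·x + 0·x² + 87/224·x³.
With x = 4/3: p(4/3) = -313/126.

-2.4841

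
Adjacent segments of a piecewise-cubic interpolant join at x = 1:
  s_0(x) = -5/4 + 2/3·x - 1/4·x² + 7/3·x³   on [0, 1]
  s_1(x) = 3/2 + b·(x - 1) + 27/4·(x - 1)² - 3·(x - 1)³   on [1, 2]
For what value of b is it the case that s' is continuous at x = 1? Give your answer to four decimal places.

s_0'(x) = 2/3 - 1/2·x + 7·x², so s_0'(1) = 43/6. On the right, s_1'(1) = b, so b = 43/6.

7.1667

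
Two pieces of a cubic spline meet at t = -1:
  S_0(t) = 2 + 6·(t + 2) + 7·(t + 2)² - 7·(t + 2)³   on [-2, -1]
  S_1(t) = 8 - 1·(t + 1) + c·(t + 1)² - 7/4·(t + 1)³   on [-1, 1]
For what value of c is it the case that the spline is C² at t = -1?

S_0''(t) = 14 - 42·(t + 2), so S_0''(-1) = -28. On the right, S_1''(-1) = 2c, so c = -14.

-14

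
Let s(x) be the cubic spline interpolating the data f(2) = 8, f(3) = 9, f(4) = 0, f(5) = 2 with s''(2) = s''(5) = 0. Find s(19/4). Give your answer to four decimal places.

Write σ_i for s''(x_i). With h_i = 1, 1, 1 and divided differences Δ_i = 1, -9, 2, the continuity of s' gives the tridiagonal system
  1·σ_0 + 4·σ_1 + 1·σ_2 = 6(Δ_1 - Δ_0) = -60
  1·σ_1 + 4·σ_2 + 1·σ_3 = 6(Δ_2 - Δ_1) = 66
Natural end conditions: σ_0 = σ_3 = 0.
Solving the tridiagonal system: σ_0 = 0, σ_1 = -102/5, σ_2 = 108/5, σ_3 = 0.
On [4, 5], s(x) = 0 - 26/5·(x - 4) + 54/5·(x - 4)² - 18/5·(x - 4)³.
With (x - 4) = 3/4: s(19/4) = 21/32.

0.6563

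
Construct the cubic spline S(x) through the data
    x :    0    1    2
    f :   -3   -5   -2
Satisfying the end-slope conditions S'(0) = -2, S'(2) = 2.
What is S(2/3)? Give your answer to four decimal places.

Let m_i = S''(x_i). Step sizes h_i = 1, 1; slopes of the chords Δ_i = (y_(i+1) - y_i)/h_i = -2, 3.
  1·m_0 + 4·m_1 + 1·m_2 = 6(Δ_1 - Δ_0) = 30
Clamped end conditions give two more equations: 2h_0·m_0 + h_0·m_1 = 6(Δ_0 - S'(0)) = 0 and h_1·m_1 + 2h_1·m_2 = 6(S'(2) - Δ_1) = -6.
Hence m_0 = -11/2, m_1 = 11, m_2 = -17/2.
On [0, 1], S(x) = -3 - 2·x - 11/4·x² + 11/4·x³.
With x = 2/3: S(2/3) = -128/27.

-4.7407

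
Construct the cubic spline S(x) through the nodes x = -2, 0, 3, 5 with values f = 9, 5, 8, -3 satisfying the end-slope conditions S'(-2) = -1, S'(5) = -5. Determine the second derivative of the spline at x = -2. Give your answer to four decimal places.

Write σ_i for S''(x_i). With h_i = 2, 3, 2 and divided differences Δ_i = -2, 1, -11/2, the continuity of S' gives the tridiagonal system
  2·σ_0 + 10·σ_1 + 3·σ_2 = 6(Δ_1 - Δ_0) = 18
  3·σ_1 + 10·σ_2 + 2·σ_3 = 6(Δ_2 - Δ_1) = -39
Clamped end conditions give two more equations: 2h_0·σ_0 + h_0·σ_1 = 6(Δ_0 - S'(-2)) = -6 and h_2·σ_2 + 2h_2·σ_3 = 6(S'(5) - Δ_2) = 3.
Forward elimination and back-substitution give σ_0 = -117/32, σ_1 = 69/16, σ_2 = -95/16, σ_3 = 119/32.

-3.6563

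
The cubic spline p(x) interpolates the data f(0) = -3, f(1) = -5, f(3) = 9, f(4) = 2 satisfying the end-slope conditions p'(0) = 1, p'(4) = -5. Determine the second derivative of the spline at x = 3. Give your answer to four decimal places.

Put M_i = p'' at the i-th knot. Here h = (1, 2, 1) and Δ = (-2, 7, -7), so the interior equations h_(i-1)·M_(i-1) + 2(h_(i-1)+h_i)·M_i + h_i·M_(i+1) = 6(Δ_i − Δ_(i-1)) read
  1·M_0 + 6·M_1 + 2·M_2 = 6(Δ_1 - Δ_0) = 54
  2·M_1 + 6·M_2 + 1·M_3 = 6(Δ_2 - Δ_1) = -84
Clamped end conditions give two more equations: 2h_0·M_0 + h_0·M_1 = 6(Δ_0 - p'(0)) = -18 and h_2·M_2 + 2h_2·M_3 = 6(p'(4) - Δ_2) = 12.
Solving the tridiagonal system: M_0 = -666/35, M_1 = 702/35, M_2 = -828/35, M_3 = 624/35.

-23.6571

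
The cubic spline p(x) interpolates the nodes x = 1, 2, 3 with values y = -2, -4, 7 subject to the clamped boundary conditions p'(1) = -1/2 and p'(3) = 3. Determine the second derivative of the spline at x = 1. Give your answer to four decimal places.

-22.2500

Let M_i = p''(x_i). Step sizes h_i = 1, 1; slopes of the chords Δ_i = (y_(i+1) - y_i)/h_i = -2, 11.
  1·M_0 + 4·M_1 + 1·M_2 = 6(Δ_1 - Δ_0) = 78
Clamped end conditions give two more equations: 2h_0·M_0 + h_0·M_1 = 6(Δ_0 - p'(1)) = -9 and h_1·M_1 + 2h_1·M_2 = 6(p'(3) - Δ_1) = -48.
Hence M_0 = -89/4, M_1 = 71/2, M_2 = -167/4.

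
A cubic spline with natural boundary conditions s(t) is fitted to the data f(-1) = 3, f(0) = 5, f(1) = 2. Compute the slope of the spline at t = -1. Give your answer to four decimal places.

With m_i denoting the second derivative at x_i, h_i = 1, 1, and Δ_i = (y_(i+1) − y_i)/h_i = 2, -3:
  1·m_0 + 4·m_1 + 1·m_2 = 6(Δ_1 - Δ_0) = -30
Natural end conditions: m_0 = m_2 = 0.
Solving: m_0 = 0, m_1 = -15/2, m_2 = 0.
On [-1, 0], s'(t) = b_0 + 2c_0·(t + 1) + 3d_0·(t + 1)² with b_0 = Δ_0 - h_0(2m_0 + m_1)/6 = 13/4, c_0 = m_0/2 = 0, d_0 = (m_1 - m_0)/(6h_0) = -5/4. So s'(-1) = 13/4.

3.2500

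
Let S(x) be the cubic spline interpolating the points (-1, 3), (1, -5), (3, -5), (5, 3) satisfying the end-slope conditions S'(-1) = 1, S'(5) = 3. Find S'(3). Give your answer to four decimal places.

3.2667

Let M_i = S''(x_i). Step sizes h_i = 2, 2, 2; slopes of the chords Δ_i = (y_(i+1) - y_i)/h_i = -4, 0, 4.
  2·M_0 + 8·M_1 + 2·M_2 = 6(Δ_1 - Δ_0) = 24
  2·M_1 + 8·M_2 + 2·M_3 = 6(Δ_2 - Δ_1) = 24
Clamped end conditions give two more equations: 2h_0·M_0 + h_0·M_1 = 6(Δ_0 - S'(-1)) = -30 and h_2·M_2 + 2h_2·M_3 = 6(S'(5) - Δ_2) = -6.
Forward elimination and back-substitution give M_0 = -149/15, M_1 = 73/15, M_2 = 37/15, M_3 = -41/15.
On [3, 5], S'(x) = b_2 + 2c_2·(x - 3) + 3d_2·(x - 3)² with b_2 = Δ_2 - h_2(2M_2 + M_3)/6 = 49/15, c_2 = M_2/2 = 37/30, d_2 = (M_3 - M_2)/(6h_2) = -13/30. So S'(3) = 49/15.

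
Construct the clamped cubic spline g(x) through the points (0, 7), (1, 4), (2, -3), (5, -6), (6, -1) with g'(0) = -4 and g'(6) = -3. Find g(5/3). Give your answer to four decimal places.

-0.4298

Write M_i for g''(x_i). With h_i = 1, 1, 3, 1 and divided differences Δ_i = -3, -7, -1, 5, the continuity of g' gives the tridiagonal system
  1·M_0 + 4·M_1 + 1·M_2 = 6(Δ_1 - Δ_0) = -24
  1·M_1 + 8·M_2 + 3·M_3 = 6(Δ_2 - Δ_1) = 36
  3·M_2 + 8·M_3 + 1·M_4 = 6(Δ_3 - Δ_2) = 36
Clamped end conditions give two more equations: 2h_0·M_0 + h_0·M_1 = 6(Δ_0 - g'(0)) = 6 and h_3·M_3 + 2h_3·M_4 = 6(g'(6) - Δ_3) = -48.
Solving the tridiagonal system: M_0 = 277/38, M_1 = -163/19, M_2 = 115/38, M_3 = 129/19, M_4 = -1041/38.
On [1, 2], g(x) = 4 - 353/76·(x - 1) - 163/38·(x - 1)² + 147/76·(x - 1)³.
With (x - 1) = 2/3: g(5/3) = -49/114.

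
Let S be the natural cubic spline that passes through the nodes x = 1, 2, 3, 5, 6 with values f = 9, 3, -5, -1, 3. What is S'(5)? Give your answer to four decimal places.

Write σ_i for S''(x_i). With h_i = 1, 1, 2, 1 and divided differences Δ_i = -6, -8, 2, 4, the continuity of S' gives the tridiagonal system
  1·σ_0 + 4·σ_1 + 1·σ_2 = 6(Δ_1 - Δ_0) = -12
  1·σ_1 + 6·σ_2 + 2·σ_3 = 6(Δ_2 - Δ_1) = 60
  2·σ_2 + 6·σ_3 + 1·σ_4 = 6(Δ_3 - Δ_2) = 12
Natural end conditions: σ_0 = σ_4 = 0.
Solving: σ_0 = 0, σ_1 = -360/61, σ_2 = 708/61, σ_3 = -114/61, σ_4 = 0.
On [5, 6], S'(x) = b_3 + 2c_3·(x - 5) + 3d_3·(x - 5)² with b_3 = Δ_3 - h_3(2σ_3 + σ_4)/6 = 282/61, c_3 = σ_3/2 = -57/61, d_3 = (σ_4 - σ_3)/(6h_3) = 19/61. So S'(5) = 282/61.

4.6230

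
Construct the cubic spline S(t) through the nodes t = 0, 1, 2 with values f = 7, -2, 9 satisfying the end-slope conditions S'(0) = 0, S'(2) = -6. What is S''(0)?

-60

Write M_i for S''(x_i). With h_i = 1, 1 and divided differences Δ_i = -9, 11, the continuity of S' gives the tridiagonal system
  1·M_0 + 4·M_1 + 1·M_2 = 6(Δ_1 - Δ_0) = 120
Clamped end conditions give two more equations: 2h_0·M_0 + h_0·M_1 = 6(Δ_0 - S'(0)) = -54 and h_1·M_1 + 2h_1·M_2 = 6(S'(2) - Δ_1) = -102.
Solving the tridiagonal system: M_0 = -60, M_1 = 66, M_2 = -84.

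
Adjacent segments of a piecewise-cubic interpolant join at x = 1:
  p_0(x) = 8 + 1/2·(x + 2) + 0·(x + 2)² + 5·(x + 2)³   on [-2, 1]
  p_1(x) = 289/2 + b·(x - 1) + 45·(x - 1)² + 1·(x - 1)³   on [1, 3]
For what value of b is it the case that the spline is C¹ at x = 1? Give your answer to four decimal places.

135.5000

p_0'(x) = 1/2 + 0·(x + 2) + 15·(x + 2)², so p_0'(1) = 271/2. On the right, p_1'(1) = b, so b = 271/2.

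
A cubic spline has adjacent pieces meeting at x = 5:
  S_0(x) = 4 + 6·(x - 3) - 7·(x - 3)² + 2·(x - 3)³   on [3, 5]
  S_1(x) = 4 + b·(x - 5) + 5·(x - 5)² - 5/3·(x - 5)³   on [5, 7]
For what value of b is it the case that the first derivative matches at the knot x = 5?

2

S_0'(x) = 6 - 14·(x - 3) + 6·(x - 3)², so S_0'(5) = 2. On the right, S_1'(5) = b, so b = 2.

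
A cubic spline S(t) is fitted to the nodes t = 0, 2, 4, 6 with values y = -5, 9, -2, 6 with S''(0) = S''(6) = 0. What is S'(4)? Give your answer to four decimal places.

Put M_i = S'' at the i-th knot. Here h = (2, 2, 2) and Δ = (7, -11/2, 4), so the interior equations h_(i-1)·M_(i-1) + 2(h_(i-1)+h_i)·M_i + h_i·M_(i+1) = 6(Δ_i − Δ_(i-1)) read
  2·M_0 + 8·M_1 + 2·M_2 = 6(Δ_1 - Δ_0) = -75
  2·M_1 + 8·M_2 + 2·M_3 = 6(Δ_2 - Δ_1) = 57
Natural end conditions: M_0 = M_3 = 0.
Solving: M_0 = 0, M_1 = -119/10, M_2 = 101/10, M_3 = 0.
On [4, 6], S'(t) = b_2 + 2c_2·(t - 4) + 3d_2·(t - 4)² with b_2 = Δ_2 - h_2(2M_2 + M_3)/6 = -41/15, c_2 = M_2/2 = 101/20, d_2 = (M_3 - M_2)/(6h_2) = -101/120. So S'(4) = -41/15.

-2.7333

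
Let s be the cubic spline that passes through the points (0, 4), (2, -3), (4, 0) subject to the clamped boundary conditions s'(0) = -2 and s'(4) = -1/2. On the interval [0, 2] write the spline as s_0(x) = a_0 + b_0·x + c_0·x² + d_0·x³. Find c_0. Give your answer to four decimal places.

-2.8125

Put M_i = s'' at the i-th knot. Here h = (2, 2) and Δ = (-7/2, 3/2), so the interior equations h_(i-1)·M_(i-1) + 2(h_(i-1)+h_i)·M_i + h_i·M_(i+1) = 6(Δ_i − Δ_(i-1)) read
  2·M_0 + 8·M_1 + 2·M_2 = 6(Δ_1 - Δ_0) = 30
Clamped end conditions give two more equations: 2h_0·M_0 + h_0·M_1 = 6(Δ_0 - s'(0)) = -9 and h_1·M_1 + 2h_1·M_2 = 6(s'(4) - Δ_1) = -12.
Forward elimination and back-substitution give M_0 = -45/8, M_1 = 27/4, M_2 = -51/8.
On [0, 2], with s_0(x) = a_0 + b_0·x + c_0·x² + d_0·x³: c_0 = M_0/2 = -45/16, d_0 = (M_1 - M_0)/(6h_0) = 33/32, b_0 = Δ_0 - h_0(2M_0 + M_1)/6 = -2.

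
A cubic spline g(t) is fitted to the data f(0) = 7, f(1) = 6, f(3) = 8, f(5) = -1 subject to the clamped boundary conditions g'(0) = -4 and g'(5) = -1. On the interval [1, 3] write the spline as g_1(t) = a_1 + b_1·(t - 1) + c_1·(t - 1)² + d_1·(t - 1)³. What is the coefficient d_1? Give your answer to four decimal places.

-0.8533

Write σ_i for g''(x_i). With h_i = 1, 2, 2 and divided differences Δ_i = -1, 1, -9/2, the continuity of g' gives the tridiagonal system
  1·σ_0 + 6·σ_1 + 2·σ_2 = 6(Δ_1 - Δ_0) = 12
  2·σ_1 + 8·σ_2 + 2·σ_3 = 6(Δ_2 - Δ_1) = -33
Clamped end conditions give two more equations: 2h_0·σ_0 + h_0·σ_1 = 6(Δ_0 - g'(0)) = 18 and h_2·σ_2 + 2h_2·σ_3 = 6(g'(5) - Δ_2) = 21.
Solving: σ_0 = 171/23, σ_1 = 72/23, σ_2 = -327/46, σ_3 = 405/46.
On [1, 3], with g_1(t) = a_1 + b_1·(t - 1) + c_1·(t - 1)² + d_1·(t - 1)³: c_1 = σ_1/2 = 36/23, d_1 = (σ_2 - σ_1)/(6h_1) = -157/184, b_1 = Δ_1 - h_1(2σ_1 + σ_2)/6 = 59/46.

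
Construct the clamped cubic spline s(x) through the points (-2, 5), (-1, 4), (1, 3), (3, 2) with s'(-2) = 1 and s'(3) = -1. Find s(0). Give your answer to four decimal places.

With M_i denoting the second derivative at x_i, h_i = 1, 2, 2, and Δ_i = (y_(i+1) − y_i)/h_i = -1, -1/2, -1/2:
  1·M_0 + 6·M_1 + 2·M_2 = 6(Δ_1 - Δ_0) = 3
  2·M_1 + 8·M_2 + 2·M_3 = 6(Δ_2 - Δ_1) = 0
Clamped end conditions give two more equations: 2h_0·M_0 + h_0·M_1 = 6(Δ_0 - s'(-2)) = -12 and h_2·M_2 + 2h_2·M_3 = 6(s'(3) - Δ_2) = -3.
Solving the tridiagonal system: M_0 = -158/23, M_1 = 40/23, M_2 = -13/46, M_3 = -14/23.
On [-1, 1], s(x) = 4 - 36/23·(x + 1) + 20/23·(x + 1)² - 31/184·(x + 1)³.
With (x + 1) = 1: s(0) = 577/184.

3.1359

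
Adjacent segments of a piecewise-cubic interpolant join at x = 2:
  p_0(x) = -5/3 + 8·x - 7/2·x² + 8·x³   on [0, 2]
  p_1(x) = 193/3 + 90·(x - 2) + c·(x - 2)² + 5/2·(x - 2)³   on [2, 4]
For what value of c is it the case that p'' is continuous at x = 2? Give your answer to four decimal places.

p_0''(x) = -7 + 48·x, so p_0''(2) = 89. On the right, p_1''(2) = 2c, so c = 89/2.

44.5000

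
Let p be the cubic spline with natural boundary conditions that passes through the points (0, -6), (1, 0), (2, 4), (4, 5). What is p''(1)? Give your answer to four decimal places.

Put M_i = p'' at the i-th knot. Here h = (1, 1, 2) and Δ = (6, 4, 1/2), so the interior equations h_(i-1)·M_(i-1) + 2(h_(i-1)+h_i)·M_i + h_i·M_(i+1) = 6(Δ_i − Δ_(i-1)) read
  1·M_0 + 4·M_1 + 1·M_2 = 6(Δ_1 - Δ_0) = -12
  1·M_1 + 6·M_2 + 2·M_3 = 6(Δ_2 - Δ_1) = -21
Natural end conditions: M_0 = M_3 = 0.
Solving the tridiagonal system: M_0 = 0, M_1 = -51/23, M_2 = -72/23, M_3 = 0.

-2.2174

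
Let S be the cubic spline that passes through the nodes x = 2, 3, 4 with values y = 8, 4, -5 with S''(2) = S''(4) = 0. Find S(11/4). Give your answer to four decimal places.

5.4102

Write M_i for S''(x_i). With h_i = 1, 1 and divided differences Δ_i = -4, -9, the continuity of S' gives the tridiagonal system
  1·M_0 + 4·M_1 + 1·M_2 = 6(Δ_1 - Δ_0) = -30
Natural end conditions: M_0 = M_2 = 0.
Solving the tridiagonal system: M_0 = 0, M_1 = -15/2, M_2 = 0.
On [2, 3], S(x) = 8 - 11/4·(x - 2) + 0·(x - 2)² - 5/4·(x - 2)³.
With (x - 2) = 3/4: S(11/4) = 1385/256.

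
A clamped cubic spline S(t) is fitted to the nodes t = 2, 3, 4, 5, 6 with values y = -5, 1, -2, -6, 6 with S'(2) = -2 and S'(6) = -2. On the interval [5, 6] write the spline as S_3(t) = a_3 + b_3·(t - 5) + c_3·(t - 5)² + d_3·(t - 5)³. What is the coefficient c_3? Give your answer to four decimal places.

Let M_i = S''(x_i). Step sizes h_i = 1, 1, 1, 1; slopes of the chords Δ_i = (y_(i+1) - y_i)/h_i = 6, -3, -4, 12.
  1·M_0 + 4·M_1 + 1·M_2 = 6(Δ_1 - Δ_0) = -54
  1·M_1 + 4·M_2 + 1·M_3 = 6(Δ_2 - Δ_1) = -6
  1·M_2 + 4·M_3 + 1·M_4 = 6(Δ_3 - Δ_2) = 96
Clamped end conditions give two more equations: 2h_0·M_0 + h_0·M_1 = 6(Δ_0 - S'(2)) = 48 and h_3·M_3 + 2h_3·M_4 = 6(S'(6) - Δ_3) = -84.
Hence M_0 = 957/28, M_1 = -285/14, M_2 = -27/4, M_3 = 579/14, M_4 = -1755/28.
On [5, 6], with S_3(t) = a_3 + b_3·(t - 5) + c_3·(t - 5)² + d_3·(t - 5)³: c_3 = M_3/2 = 579/28, d_3 = (M_4 - M_3)/(6h_3) = -971/56, b_3 = Δ_3 - h_3(2M_3 + M_4)/6 = 485/56.

20.6786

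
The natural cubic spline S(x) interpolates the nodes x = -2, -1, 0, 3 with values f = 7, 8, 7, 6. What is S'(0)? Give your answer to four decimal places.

-1.2366

Write σ_i for S''(x_i). With h_i = 1, 1, 3 and divided differences Δ_i = 1, -1, -1/3, the continuity of S' gives the tridiagonal system
  1·σ_0 + 4·σ_1 + 1·σ_2 = 6(Δ_1 - Δ_0) = -12
  1·σ_1 + 8·σ_2 + 3·σ_3 = 6(Δ_2 - Δ_1) = 4
Natural end conditions: σ_0 = σ_3 = 0.
Solving the tridiagonal system: σ_0 = 0, σ_1 = -100/31, σ_2 = 28/31, σ_3 = 0.
On [0, 3], S'(x) = b_2 + 2c_2·x + 3d_2·x² with b_2 = Δ_2 - h_2(2σ_2 + σ_3)/6 = -115/93, c_2 = σ_2/2 = 14/31, d_2 = (σ_3 - σ_2)/(6h_2) = -14/279. So S'(0) = -115/93.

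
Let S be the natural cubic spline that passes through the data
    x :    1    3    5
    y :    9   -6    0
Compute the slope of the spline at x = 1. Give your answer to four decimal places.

With M_i denoting the second derivative at x_i, h_i = 2, 2, and Δ_i = (y_(i+1) − y_i)/h_i = -15/2, 3:
  2·M_0 + 8·M_1 + 2·M_2 = 6(Δ_1 - Δ_0) = 63
Natural end conditions: M_0 = M_2 = 0.
Hence M_0 = 0, M_1 = 63/8, M_2 = 0.
On [1, 3], S'(x) = b_0 + 2c_0·(x - 1) + 3d_0·(x - 1)² with b_0 = Δ_0 - h_0(2M_0 + M_1)/6 = -81/8, c_0 = M_0/2 = 0, d_0 = (M_1 - M_0)/(6h_0) = 21/32. So S'(1) = -81/8.

-10.1250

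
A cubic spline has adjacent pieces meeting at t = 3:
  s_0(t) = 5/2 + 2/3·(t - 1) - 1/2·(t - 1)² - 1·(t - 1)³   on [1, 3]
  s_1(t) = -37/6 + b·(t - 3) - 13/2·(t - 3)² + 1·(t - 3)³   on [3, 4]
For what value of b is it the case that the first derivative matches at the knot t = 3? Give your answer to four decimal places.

s_0'(t) = 2/3 - 1·(t - 1) - 3·(t - 1)², so s_0'(3) = -40/3. On the right, s_1'(3) = b, so b = -40/3.

-13.3333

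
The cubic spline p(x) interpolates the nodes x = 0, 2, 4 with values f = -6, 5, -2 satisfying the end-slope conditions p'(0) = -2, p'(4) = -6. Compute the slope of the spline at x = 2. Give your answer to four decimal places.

Let M_i = p''(x_i). Step sizes h_i = 2, 2; slopes of the chords Δ_i = (y_(i+1) - y_i)/h_i = 11/2, -7/2.
  2·M_0 + 8·M_1 + 2·M_2 = 6(Δ_1 - Δ_0) = -54
Clamped end conditions give two more equations: 2h_0·M_0 + h_0·M_1 = 6(Δ_0 - p'(0)) = 45 and h_1·M_1 + 2h_1·M_2 = 6(p'(4) - Δ_1) = -15.
Solving the tridiagonal system: M_0 = 17, M_1 = -23/2, M_2 = 2.
On [2, 4], p'(x) = b_1 + 2c_1·(x - 2) + 3d_1·(x - 2)² with b_1 = Δ_1 - h_1(2M_1 + M_2)/6 = 7/2, c_1 = M_1/2 = -23/4, d_1 = (M_2 - M_1)/(6h_1) = 9/8. So p'(2) = 7/2.

3.5000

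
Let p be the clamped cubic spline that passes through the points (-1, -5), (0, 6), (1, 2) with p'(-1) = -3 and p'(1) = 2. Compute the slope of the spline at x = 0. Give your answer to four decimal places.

5.5000

Write M_i for p''(x_i). With h_i = 1, 1 and divided differences Δ_i = 11, -4, the continuity of p' gives the tridiagonal system
  1·M_0 + 4·M_1 + 1·M_2 = 6(Δ_1 - Δ_0) = -90
Clamped end conditions give two more equations: 2h_0·M_0 + h_0·M_1 = 6(Δ_0 - p'(-1)) = 84 and h_1·M_1 + 2h_1·M_2 = 6(p'(1) - Δ_1) = 36.
Solving: M_0 = 67, M_1 = -50, M_2 = 43.
On [0, 1], p'(x) = b_1 + 2c_1·x + 3d_1·x² with b_1 = Δ_1 - h_1(2M_1 + M_2)/6 = 11/2, c_1 = M_1/2 = -25, d_1 = (M_2 - M_1)/(6h_1) = 31/2. So p'(0) = 11/2.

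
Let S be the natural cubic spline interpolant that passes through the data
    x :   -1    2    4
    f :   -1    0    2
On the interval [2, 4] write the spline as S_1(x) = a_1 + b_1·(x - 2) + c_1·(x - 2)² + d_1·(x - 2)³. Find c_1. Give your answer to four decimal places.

Let M_i = S''(x_i). Step sizes h_i = 3, 2; slopes of the chords Δ_i = (y_(i+1) - y_i)/h_i = 1/3, 1.
  3·M_0 + 10·M_1 + 2·M_2 = 6(Δ_1 - Δ_0) = 4
Natural end conditions: M_0 = M_2 = 0.
Solving the tridiagonal system: M_0 = 0, M_1 = 2/5, M_2 = 0.
On [2, 4], with S_1(x) = a_1 + b_1·(x - 2) + c_1·(x - 2)² + d_1·(x - 2)³: c_1 = M_1/2 = 1/5, d_1 = (M_2 - M_1)/(6h_1) = -1/30, b_1 = Δ_1 - h_1(2M_1 + M_2)/6 = 11/15.

0.2000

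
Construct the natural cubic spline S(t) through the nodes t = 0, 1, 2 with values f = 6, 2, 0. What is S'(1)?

-3

Put M_i = S'' at the i-th knot. Here h = (1, 1) and Δ = (-4, -2), so the interior equations h_(i-1)·M_(i-1) + 2(h_(i-1)+h_i)·M_i + h_i·M_(i+1) = 6(Δ_i − Δ_(i-1)) read
  1·M_0 + 4·M_1 + 1·M_2 = 6(Δ_1 - Δ_0) = 12
Natural end conditions: M_0 = M_2 = 0.
Solving the tridiagonal system: M_0 = 0, M_1 = 3, M_2 = 0.
On [1, 2], S'(t) = b_1 + 2c_1·(t - 1) + 3d_1·(t - 1)² with b_1 = Δ_1 - h_1(2M_1 + M_2)/6 = -3, c_1 = M_1/2 = 3/2, d_1 = (M_2 - M_1)/(6h_1) = -1/2. So S'(1) = -3.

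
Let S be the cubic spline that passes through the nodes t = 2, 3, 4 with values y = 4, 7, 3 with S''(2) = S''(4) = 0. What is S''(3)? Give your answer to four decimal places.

Put σ_i = S'' at the i-th knot. Here h = (1, 1) and Δ = (3, -4), so the interior equations h_(i-1)·σ_(i-1) + 2(h_(i-1)+h_i)·σ_i + h_i·σ_(i+1) = 6(Δ_i − Δ_(i-1)) read
  1·σ_0 + 4·σ_1 + 1·σ_2 = 6(Δ_1 - Δ_0) = -42
Natural end conditions: σ_0 = σ_2 = 0.
Solving the tridiagonal system: σ_0 = 0, σ_1 = -21/2, σ_2 = 0.

-10.5000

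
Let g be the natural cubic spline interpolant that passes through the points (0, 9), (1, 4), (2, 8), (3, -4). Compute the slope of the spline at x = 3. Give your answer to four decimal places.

Put m_i = g'' at the i-th knot. Here h = (1, 1, 1) and Δ = (-5, 4, -12), so the interior equations h_(i-1)·m_(i-1) + 2(h_(i-1)+h_i)·m_i + h_i·m_(i+1) = 6(Δ_i − Δ_(i-1)) read
  1·m_0 + 4·m_1 + 1·m_2 = 6(Δ_1 - Δ_0) = 54
  1·m_1 + 4·m_2 + 1·m_3 = 6(Δ_2 - Δ_1) = -96
Natural end conditions: m_0 = m_3 = 0.
Hence m_0 = 0, m_1 = 104/5, m_2 = -146/5, m_3 = 0.
On [2, 3], g'(x) = b_2 + 2c_2·(x - 2) + 3d_2·(x - 2)² with b_2 = Δ_2 - h_2(2m_2 + m_3)/6 = -34/15, c_2 = m_2/2 = -73/5, d_2 = (m_3 - m_2)/(6h_2) = 73/15. So g'(3) = -253/15.

-16.8667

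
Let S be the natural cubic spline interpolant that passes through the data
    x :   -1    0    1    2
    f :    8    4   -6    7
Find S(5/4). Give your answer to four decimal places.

Put m_i = S'' at the i-th knot. Here h = (1, 1, 1) and Δ = (-4, -10, 13), so the interior equations h_(i-1)·m_(i-1) + 2(h_(i-1)+h_i)·m_i + h_i·m_(i+1) = 6(Δ_i − Δ_(i-1)) read
  1·m_0 + 4·m_1 + 1·m_2 = 6(Δ_1 - Δ_0) = -36
  1·m_1 + 4·m_2 + 1·m_3 = 6(Δ_2 - Δ_1) = 138
Natural end conditions: m_0 = m_3 = 0.
Forward elimination and back-substitution give m_0 = 0, m_1 = -94/5, m_2 = 196/5, m_3 = 0.
On [1, 2], S(x) = -6 - 1/15·(x - 1) + 98/5·(x - 1)² - 98/15·(x - 1)³.
With (x - 1) = 1/4: S(5/4) = -783/160.

-4.8938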